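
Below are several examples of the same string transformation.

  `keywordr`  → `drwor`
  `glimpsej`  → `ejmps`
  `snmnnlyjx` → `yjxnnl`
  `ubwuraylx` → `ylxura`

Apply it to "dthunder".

Looking at the pairs, the operation is to delete the first 3 characters, then move the first 3 characters to the end (rotate left by 3).
For "dthunder" the result is "erund".
(Check on "glimpsej": → "mpsej" → "ejmps" ✓)

erund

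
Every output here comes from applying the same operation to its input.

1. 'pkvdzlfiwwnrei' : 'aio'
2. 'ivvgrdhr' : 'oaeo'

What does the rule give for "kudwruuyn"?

ao

The transformation: shift every letter 3 places backward in the alphabet (wrapping around), then keep only the vowels.
Applying both steps to "kudwruuyn": "hratorrvk", then "ao".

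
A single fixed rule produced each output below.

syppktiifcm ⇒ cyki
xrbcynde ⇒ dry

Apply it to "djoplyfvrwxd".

xjlv

The pattern: move the last 3 characters to the front (rotate right by 3), then keep one character in every 3, starting at position 2 (positions 2nd, 5th, 8th, ...).
Applying both steps to "djoplyfvrwxd": "wxddjoplyfvr", then "xjlv".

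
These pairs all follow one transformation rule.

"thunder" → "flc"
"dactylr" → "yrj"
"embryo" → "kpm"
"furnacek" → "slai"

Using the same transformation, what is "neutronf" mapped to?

What's happening: keep every other character starting from the second (positions 2nd, 4th, 6th, ...), then shift every letter 2 places backward in the alphabet (wrapping around).
Doing the same to "neutronf": "crmd".
(Check on "dactylr": → "atl" → "yrj" ✓)

crmd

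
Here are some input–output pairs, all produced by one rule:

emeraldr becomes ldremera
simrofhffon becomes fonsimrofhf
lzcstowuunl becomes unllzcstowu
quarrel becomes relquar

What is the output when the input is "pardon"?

What's happening: move the last 3 characters to the front (rotate right by 3).
Applying that to "pardon" gives "donpar".

donpar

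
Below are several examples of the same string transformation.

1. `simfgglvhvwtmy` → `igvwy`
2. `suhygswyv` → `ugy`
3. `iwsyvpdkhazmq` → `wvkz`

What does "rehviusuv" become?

eiu

Rule — keep one character in every 3, starting at position 2 (positions 2nd, 5th, 8th, ...).
Doing the same to "rehviusuv": "eiu".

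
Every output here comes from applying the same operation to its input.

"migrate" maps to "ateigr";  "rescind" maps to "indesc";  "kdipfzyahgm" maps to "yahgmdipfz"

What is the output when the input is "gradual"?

ualrad

The pattern: delete the first character, then swap the front and back halves of the string.
Working it through for "gradual": intermediate "radual", final "ualrad".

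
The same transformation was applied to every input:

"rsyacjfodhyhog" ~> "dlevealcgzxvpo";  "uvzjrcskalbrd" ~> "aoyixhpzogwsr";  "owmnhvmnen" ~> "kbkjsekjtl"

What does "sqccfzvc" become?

zswczznp

The pattern: reverse the string, then shift every letter 3 places backward in the alphabet (wrapping around).
For "sqccfzvc", step one produces "cvzfccqs"; step two turns that into "zswczznp".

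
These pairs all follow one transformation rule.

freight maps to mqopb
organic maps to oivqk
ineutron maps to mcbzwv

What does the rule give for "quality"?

itqbg

The transformation: shift every letter 8 places forward in the alphabet (wrapping around), then delete the first 2 characters.
On "quality": the first step gives "ycitqbg", and the second then gives "itqbg".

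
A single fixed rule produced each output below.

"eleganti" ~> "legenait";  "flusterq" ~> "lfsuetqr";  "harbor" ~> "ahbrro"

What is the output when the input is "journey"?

In each case the input is transformed by: swap each adjacent pair of characters (1↔2, 3↔4, ...).
"journey" → "ojrueny".

ojrueny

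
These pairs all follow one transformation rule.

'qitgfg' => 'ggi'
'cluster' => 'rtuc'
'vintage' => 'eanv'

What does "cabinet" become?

Rule — reverse the string, then keep every other character starting from the first (positions 1st, 3rd, 5th, ...).
"cabinet" → "tenibac" → "tnbc".
(Check on "vintage": → "egatniv" → "eanv" ✓)

tnbc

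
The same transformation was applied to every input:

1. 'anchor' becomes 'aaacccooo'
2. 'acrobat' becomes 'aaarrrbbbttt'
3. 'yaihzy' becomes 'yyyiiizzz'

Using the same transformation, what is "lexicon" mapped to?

lllxxxcccnnn

Looking at the pairs, the operation is to keep every other character starting from the first (positions 1st, 3rd, 5th, ...), then repeat every character 3 times.
"lexicon" → "lxcn" → "lllxxxcccnnn".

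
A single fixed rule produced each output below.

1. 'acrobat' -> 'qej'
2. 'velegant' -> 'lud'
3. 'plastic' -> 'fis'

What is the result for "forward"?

vmt

The rule is to shift every letter 10 places backward in the alphabet (wrapping around), then keep one character in every 3, starting at position 1 (positions 1st, 4th, 7th, ...).
Working it through for "forward": intermediate "vehmqht", final "vmt".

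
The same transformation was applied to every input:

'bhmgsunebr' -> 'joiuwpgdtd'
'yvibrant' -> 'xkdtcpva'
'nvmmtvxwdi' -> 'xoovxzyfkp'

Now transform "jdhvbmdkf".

Rule — shift every letter 2 places forward in the alphabet (wrapping around), then move the first character to the end.
Working it through for "jdhvbmdkf": intermediate "lfjxdofmh", final "fjxdofmhl".
(Check on "nvmmtvxwdi": → "pxoovxzyfk" → "xoovxzyfkp" ✓)

fjxdofmhl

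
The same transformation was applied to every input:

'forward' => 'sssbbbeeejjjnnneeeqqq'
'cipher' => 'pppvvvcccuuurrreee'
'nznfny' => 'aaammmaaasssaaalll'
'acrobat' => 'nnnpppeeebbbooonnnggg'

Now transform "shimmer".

What's happening: repeat every character 3 times, then shift every letter 13 places forward in the alphabet (wrapping around) — i.e. ROT13.
"shimmer" → "ssshhhiiimmmmmmeeerrr" → "fffuuuvvvzzzzzzrrreee".

fffuuuvvvzzzzzzrrreee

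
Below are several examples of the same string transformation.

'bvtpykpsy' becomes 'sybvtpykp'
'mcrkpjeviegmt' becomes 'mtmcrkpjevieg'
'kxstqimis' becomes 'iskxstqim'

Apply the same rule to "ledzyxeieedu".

duledzyxeiee

The transformation: move the last 2 characters to the front (rotate right by 2).
So "ledzyxeieedu" becomes "duledzyxeiee".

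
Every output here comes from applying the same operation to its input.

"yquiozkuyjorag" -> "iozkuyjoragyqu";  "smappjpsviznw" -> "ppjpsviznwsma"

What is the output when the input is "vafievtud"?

ievtudvaf

Looking at the pairs, the operation is to move the first 3 characters to the end (rotate left by 3).
So "vafievtud" becomes "ievtudvaf".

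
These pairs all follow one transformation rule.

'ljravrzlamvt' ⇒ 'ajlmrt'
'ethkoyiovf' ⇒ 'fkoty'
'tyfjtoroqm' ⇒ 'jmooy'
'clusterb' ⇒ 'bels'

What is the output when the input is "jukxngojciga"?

Each output is the input with this applied: keep every other character starting from the second (positions 2nd, 4th, 6th, ...), then sort the characters into alphabetical order.
Applying that to "jukxngojciga" gives "agijux".

agijux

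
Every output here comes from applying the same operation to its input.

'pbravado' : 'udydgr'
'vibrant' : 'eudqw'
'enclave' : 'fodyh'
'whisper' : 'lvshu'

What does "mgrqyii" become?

utbll

The rule is to shift every letter 3 places forward in the alphabet (wrapping around), then delete the first 2 characters.
"mgrqyii" → "pjutbll" → "utbll".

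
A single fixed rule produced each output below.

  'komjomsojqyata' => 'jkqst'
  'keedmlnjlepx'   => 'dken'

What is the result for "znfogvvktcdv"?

Looking at the pairs, the operation is to keep one character in every 3, starting at position 1 (positions 1st, 4th, 7th, ...), then swap each adjacent pair of characters (1↔2, 3↔4, ...).
Working it through for "znfogvvktcdv": intermediate "zovc", final "ozcv".
(Check on "keedmlnjlepx": → "kdne" → "dken" ✓)

ozcv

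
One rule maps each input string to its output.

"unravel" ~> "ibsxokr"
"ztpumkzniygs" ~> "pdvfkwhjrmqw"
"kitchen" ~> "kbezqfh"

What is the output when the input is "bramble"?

Looking at the pairs, the operation is to shift every letter 3 places backward in the alphabet (wrapping around), then reverse the string.
For "bramble", step one produces "yoxjyib"; step two turns that into "biyjxoy".

biyjxoy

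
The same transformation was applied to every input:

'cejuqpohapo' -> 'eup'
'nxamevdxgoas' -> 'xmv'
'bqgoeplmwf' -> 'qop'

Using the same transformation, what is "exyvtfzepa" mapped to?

xvf

Rule — keep every other character starting from the second (positions 2nd, 4th, 6th, ...), then keep only the first 3 characters.
On "exyvtfzepa" that produces "xvf".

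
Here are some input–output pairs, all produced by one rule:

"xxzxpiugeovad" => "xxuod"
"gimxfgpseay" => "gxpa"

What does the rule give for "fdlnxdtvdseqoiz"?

What's happening: keep one character in every 3, starting at position 1 (positions 1st, 4th, 7th, ...).
So "fdlnxdtvdseqoiz" becomes "fntso".

fntso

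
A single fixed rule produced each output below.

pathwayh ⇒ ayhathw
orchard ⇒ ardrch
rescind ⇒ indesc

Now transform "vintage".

ageint

Each output is the input with this applied: delete the first character, then move the last 3 characters to the front (rotate right by 3).
For "vintage", step one produces "intage"; step two turns that into "ageint".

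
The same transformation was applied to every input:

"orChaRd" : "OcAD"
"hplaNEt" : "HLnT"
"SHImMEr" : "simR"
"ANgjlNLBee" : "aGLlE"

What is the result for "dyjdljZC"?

The transformation: keep every other character starting from the first (positions 1st, 3rd, 5th, ...), then flip the case of every letter.
On "dyjdljZC" that produces "DJLz".

DJLz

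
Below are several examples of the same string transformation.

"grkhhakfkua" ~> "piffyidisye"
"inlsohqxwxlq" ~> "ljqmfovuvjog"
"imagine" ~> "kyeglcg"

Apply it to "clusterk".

jsqrcpia

What's happening: shift every letter 2 places backward in the alphabet (wrapping around), then move the first character to the end.
For "clusterk", step one produces "ajsqrcpi"; step two turns that into "jsqrcpia".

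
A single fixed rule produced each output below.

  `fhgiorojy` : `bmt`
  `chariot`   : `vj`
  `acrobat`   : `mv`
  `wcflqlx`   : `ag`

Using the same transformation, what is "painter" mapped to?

Looking at the pairs, the operation is to shift every letter 5 places backward in the alphabet (wrapping around), then keep one character in every 3, starting at position 3 (positions 3rd, 6th, 9th, ...).
For "painter", step one produces "kvdiozm"; step two turns that into "dz".

dz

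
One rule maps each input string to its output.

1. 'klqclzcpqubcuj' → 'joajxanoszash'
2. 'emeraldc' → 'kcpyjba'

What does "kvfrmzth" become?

What's happening: shift every letter 2 places backward in the alphabet (wrapping around), then delete the first character.
Applying that to "kvfrmzth" gives "tdpkxrf".

tdpkxrf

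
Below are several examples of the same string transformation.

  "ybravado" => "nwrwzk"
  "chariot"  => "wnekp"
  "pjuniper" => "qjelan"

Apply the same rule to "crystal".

uopwh

What's happening: shift every letter 4 places backward in the alphabet (wrapping around), then delete the first 2 characters.
For "crystal" the result is "uopwh".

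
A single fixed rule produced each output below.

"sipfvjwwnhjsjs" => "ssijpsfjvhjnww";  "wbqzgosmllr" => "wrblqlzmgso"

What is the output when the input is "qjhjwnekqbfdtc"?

qcjthdjfwbnqek

Each output is the input with this applied: take characters alternately from the front and the back (1st, last, 2nd, 2nd-last, ...).
Doing the same to "qjhjwnekqbfdtc": "qcjthdjfwbnqek".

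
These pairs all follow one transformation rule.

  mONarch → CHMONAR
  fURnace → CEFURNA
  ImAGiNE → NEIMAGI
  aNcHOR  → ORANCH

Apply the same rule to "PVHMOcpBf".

Rule — move the last 2 characters to the front (rotate right by 2), then convert every letter to uppercase.
"PVHMOcpBf" → "BfPVHMOcp" → "BFPVHMOCP".

BFPVHMOCP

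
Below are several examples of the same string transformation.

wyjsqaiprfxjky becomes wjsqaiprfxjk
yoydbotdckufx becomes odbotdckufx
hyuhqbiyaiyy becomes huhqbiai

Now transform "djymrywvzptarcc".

djmrwvzptarcc

Rule — remove every "y".
For "djymrywvzptarcc" the result is "djmrwvzptarcc".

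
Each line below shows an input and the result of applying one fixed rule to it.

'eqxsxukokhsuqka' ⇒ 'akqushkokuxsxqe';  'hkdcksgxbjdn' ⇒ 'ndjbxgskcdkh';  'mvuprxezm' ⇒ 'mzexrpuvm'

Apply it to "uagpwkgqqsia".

aisqqgkwpgau

In each case the input is transformed by: reverse the string.
So "uagpwkgqqsia" becomes "aisqqgkwpgau".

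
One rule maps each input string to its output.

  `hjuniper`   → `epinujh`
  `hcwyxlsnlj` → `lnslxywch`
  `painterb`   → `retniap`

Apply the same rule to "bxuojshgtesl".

setghsjouxb

Rule — reverse the string, then delete the first character.
On "bxuojshgtesl": the first step gives "lsetghsjouxb", and the second then gives "setghsjouxb".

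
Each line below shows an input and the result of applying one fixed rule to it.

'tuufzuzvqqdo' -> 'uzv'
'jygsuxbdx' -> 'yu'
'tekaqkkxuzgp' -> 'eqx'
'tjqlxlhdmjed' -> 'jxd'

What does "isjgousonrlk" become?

soo

The pattern: delete the last 2 characters, then keep one character in every 3, starting at position 2 (positions 2nd, 5th, 8th, ...).
Applying both steps to "isjgousonrlk": "isjgousonr", then "soo".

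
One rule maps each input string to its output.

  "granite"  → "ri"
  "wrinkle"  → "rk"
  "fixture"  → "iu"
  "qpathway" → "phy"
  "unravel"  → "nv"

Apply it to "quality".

ui

The rule is to keep one character in every 3, starting at position 2 (positions 2nd, 5th, 8th, ...).
Doing the same to "quality": "ui".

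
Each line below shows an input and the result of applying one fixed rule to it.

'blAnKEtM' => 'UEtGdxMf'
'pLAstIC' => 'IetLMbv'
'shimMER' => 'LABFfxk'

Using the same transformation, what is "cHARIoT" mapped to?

The rule is to shift every letter 7 places backward in the alphabet (wrapping around), then flip the case of every letter.
"cHARIoT" → "VatkbHm".

VatkbHm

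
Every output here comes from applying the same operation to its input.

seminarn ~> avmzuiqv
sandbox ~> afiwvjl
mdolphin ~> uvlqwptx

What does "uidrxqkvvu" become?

The rule is to shift every letter 8 places forward in the alphabet (wrapping around), then take characters alternately from the front and the back (1st, last, 2nd, 2nd-last, ...).
Applying both steps to "uidrxqkvvu": "cqlzfysddc", then "ccqdldzsfy".

ccqdldzsfy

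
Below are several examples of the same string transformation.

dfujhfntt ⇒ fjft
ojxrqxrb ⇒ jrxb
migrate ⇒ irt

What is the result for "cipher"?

In each case the input is transformed by: keep every other character starting from the second (positions 2nd, 4th, 6th, ...).
Doing the same to "cipher": "ihr".

ihr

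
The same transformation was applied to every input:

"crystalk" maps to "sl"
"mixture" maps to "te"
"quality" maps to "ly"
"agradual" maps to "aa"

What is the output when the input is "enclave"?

The transformation: keep one character in every 3, starting at position 1 (positions 1st, 4th, 7th, ...), then delete the first character.
Applying both steps to "enclave": "ele", then "le".

le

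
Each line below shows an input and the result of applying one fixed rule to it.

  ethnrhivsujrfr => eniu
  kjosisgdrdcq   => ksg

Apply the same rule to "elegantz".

The transformation: keep one character in every 3, starting at position 1 (positions 1st, 4th, 7th, ...), then delete the last character.
On "elegantz": the first step gives "egt", and the second then gives "eg".
(Check on "kjosisgdrdcq": → "ksgd" → "ksg" ✓)

eg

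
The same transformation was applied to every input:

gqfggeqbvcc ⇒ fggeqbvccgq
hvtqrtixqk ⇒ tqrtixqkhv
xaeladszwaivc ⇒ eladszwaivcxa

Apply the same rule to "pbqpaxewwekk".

The transformation: move the first 2 characters to the end (rotate left by 2).
For "pbqpaxewwekk" the result is "qpaxewwekkpb".

qpaxewwekkpb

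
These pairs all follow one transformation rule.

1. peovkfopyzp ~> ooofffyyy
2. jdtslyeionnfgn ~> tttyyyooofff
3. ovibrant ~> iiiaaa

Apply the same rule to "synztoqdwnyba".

nnnooowwwbbb

Looking at the pairs, the operation is to keep one character in every 3, starting at position 3 (positions 3rd, 6th, 9th, ...), then repeat every character 3 times.
Applying both steps to "synztoqdwnyba": "nowb", then "nnnooowwwbbb".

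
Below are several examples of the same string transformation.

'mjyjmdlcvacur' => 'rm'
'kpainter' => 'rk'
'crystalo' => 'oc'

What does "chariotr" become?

Looking at the pairs, the operation is to move the last character to the front, then keep only the first 2 characters.
On "chariotr" that produces "rc".

rc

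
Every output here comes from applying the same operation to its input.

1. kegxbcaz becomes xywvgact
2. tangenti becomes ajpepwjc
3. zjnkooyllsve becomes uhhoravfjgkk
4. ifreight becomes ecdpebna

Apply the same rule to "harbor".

xkndwn

The rule is to swap the front and back halves of the string, then shift every letter 4 places backward in the alphabet (wrapping around).
Starting from "harbor": after the first operation, "borhar"; after the second, "xkndwn".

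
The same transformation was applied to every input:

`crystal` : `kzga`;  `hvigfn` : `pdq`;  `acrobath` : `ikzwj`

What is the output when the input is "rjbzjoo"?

The rule is to shift every letter 8 places forward in the alphabet (wrapping around), then delete the last 3 characters.
"rjbzjoo" → "zrjhrww" → "zrjh".

zrjh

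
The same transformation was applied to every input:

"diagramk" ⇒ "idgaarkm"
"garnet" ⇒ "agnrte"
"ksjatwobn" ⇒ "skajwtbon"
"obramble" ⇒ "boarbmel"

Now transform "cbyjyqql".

bcjyqylq

The transformation: swap each adjacent pair of characters (1↔2, 3↔4, ...).
Doing the same to "cbyjyqql": "bcjyqylq".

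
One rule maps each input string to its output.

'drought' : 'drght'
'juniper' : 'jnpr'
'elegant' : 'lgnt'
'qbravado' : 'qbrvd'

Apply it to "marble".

The pattern: remove every vowel.
Applying that to "marble" gives "mrbl".

mrbl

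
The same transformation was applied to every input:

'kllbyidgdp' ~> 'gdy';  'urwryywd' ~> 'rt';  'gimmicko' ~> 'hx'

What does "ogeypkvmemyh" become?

zfzc

The rule is to keep one character in every 3, starting at position 3 (positions 3rd, 6th, 9th, ...), then shift every letter 5 places backward in the alphabet (wrapping around).
So "ogeypkvmemyh" becomes "zfzc".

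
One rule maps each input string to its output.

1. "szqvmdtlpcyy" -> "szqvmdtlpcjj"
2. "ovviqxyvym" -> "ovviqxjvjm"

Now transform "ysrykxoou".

jsrjkxoou

In each case the input is transformed by: replace every "y" with "j".
On "ysrykxoou" that produces "jsrjkxoou".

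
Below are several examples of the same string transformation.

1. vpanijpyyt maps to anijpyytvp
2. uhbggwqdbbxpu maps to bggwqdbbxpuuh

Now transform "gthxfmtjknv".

The transformation: move the first 2 characters to the end (rotate left by 2).
So "gthxfmtjknv" becomes "hxfmtjknvgt".

hxfmtjknvgt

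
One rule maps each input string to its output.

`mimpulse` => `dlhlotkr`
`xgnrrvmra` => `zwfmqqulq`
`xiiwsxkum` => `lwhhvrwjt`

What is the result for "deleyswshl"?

What's happening: shift every letter 1 place backward in the alphabet (wrapping around), then move the last character to the front.
"deleyswshl" → "kcdkdxrvrg".

kcdkdxrvrg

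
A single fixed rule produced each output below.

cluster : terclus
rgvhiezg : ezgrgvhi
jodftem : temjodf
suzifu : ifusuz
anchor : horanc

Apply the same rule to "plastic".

ticplas

Looking at the pairs, the operation is to move the last 3 characters to the front (rotate right by 3).
On "plastic" that produces "ticplas".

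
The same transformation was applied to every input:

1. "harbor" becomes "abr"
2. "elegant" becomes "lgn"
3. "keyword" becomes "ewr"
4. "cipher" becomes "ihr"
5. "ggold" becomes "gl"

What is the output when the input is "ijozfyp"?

In each case the input is transformed by: keep every other character starting from the second (positions 2nd, 4th, 6th, ...).
So "ijozfyp" becomes "jzy".

jzy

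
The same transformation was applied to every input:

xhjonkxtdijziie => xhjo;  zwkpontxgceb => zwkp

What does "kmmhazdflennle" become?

The rule is to keep only the first 4 characters.
For "kmmhazdflennle" the result is "kmmh".

kmmh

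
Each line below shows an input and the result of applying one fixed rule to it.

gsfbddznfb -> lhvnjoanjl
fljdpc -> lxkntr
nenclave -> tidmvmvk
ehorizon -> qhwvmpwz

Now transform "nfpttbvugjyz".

The pattern: shift every letter 8 places forward in the alphabet (wrapping around), then swap the front and back halves of the string.
Applying both steps to "nfpttbvugjyz": "vnxbbjdcorgh", then "dcorghvnxbbj".
(Check on "gsfbddznfb": → "oanjllhvnj" → "lhvnjoanjl" ✓)

dcorghvnxbbj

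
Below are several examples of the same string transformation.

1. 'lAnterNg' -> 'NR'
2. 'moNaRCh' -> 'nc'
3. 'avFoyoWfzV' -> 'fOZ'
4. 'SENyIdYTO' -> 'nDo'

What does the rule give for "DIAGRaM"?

aA

What's happening: flip the case of every letter, then keep one character in every 3, starting at position 3 (positions 3rd, 6th, 9th, ...).
Applying both steps to "DIAGRaM": "diagrAm", then "aA".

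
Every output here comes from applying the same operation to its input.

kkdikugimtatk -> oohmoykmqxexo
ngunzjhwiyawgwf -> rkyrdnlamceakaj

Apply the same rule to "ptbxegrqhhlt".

Rule — shift every letter 4 places forward in the alphabet (wrapping around).
On "ptbxegrqhhlt" that produces "txfbikvullpx".

txfbikvullpx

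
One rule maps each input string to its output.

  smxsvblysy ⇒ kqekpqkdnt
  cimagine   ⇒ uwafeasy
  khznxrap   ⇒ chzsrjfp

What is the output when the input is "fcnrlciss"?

xkukfajud

Looking at the pairs, the operation is to shift every letter 8 places backward in the alphabet (wrapping around), then take characters alternately from the front and the back (1st, last, 2nd, 2nd-last, ...).
For "fcnrlciss", step one produces "xufjduakk"; step two turns that into "xkukfajud".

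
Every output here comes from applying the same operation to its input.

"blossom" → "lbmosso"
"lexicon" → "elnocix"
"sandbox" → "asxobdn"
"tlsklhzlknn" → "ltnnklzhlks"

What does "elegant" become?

letnage

In each case the input is transformed by: reverse the string, then move the last 2 characters to the front (rotate right by 2).
Applying that to "elegant" gives "letnage".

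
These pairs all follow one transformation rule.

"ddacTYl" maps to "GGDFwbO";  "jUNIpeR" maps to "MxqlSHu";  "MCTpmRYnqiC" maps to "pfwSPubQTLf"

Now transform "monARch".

PRQduFK

The transformation: flip the case of every letter, then shift every letter 3 places forward in the alphabet (wrapping around).
Doing the same to "monARch": "PRQduFK".
(Check on "MCTpmRYnqiC": → "mctPMryNQIc" → "pfwSPubQTLf" ✓)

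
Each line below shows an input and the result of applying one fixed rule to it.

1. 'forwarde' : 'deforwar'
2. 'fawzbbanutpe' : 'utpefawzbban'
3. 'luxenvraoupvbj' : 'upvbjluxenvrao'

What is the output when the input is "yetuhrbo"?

boyetuhr

The pattern: swap the front and back halves of the string, then move the first 2 characters to the end (rotate left by 2).
On "yetuhrbo": the first step gives "hrboyetu", and the second then gives "boyetuhr".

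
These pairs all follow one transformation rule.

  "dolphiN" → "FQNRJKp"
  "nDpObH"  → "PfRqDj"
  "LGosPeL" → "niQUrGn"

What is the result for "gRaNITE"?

ItCpkvg

The transformation: flip the case of every letter, then shift every letter 2 places forward in the alphabet (wrapping around).
Working it through for "gRaNITE": intermediate "GrAnite", final "ItCpkvg".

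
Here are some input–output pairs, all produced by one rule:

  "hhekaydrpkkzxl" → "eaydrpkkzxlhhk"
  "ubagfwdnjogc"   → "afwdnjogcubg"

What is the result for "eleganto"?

The transformation: move the first 3 characters to the end (rotate left by 3), then swap the first and last characters.
"eleganto" → "gantoele" → "eantoelg".

eantoelg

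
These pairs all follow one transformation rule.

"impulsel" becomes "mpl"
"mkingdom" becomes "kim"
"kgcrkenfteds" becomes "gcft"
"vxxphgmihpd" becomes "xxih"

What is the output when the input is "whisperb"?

What's happening: swap each adjacent pair of characters (1↔2, 3↔4, ...), then keep one character in every 3, starting at position 1 (positions 1st, 4th, 7th, ...).
Applying both steps to "whisperb": "hwsiepbr", then "hib".
(Check on "kgcrkenfteds": → "gkrcekfnetsd" → "gcft" ✓)

hib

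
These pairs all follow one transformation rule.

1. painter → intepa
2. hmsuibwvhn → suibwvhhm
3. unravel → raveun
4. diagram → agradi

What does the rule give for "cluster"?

ustecl

Rule — delete the last character, then move the first 2 characters to the end (rotate left by 2).
Applying both steps to "cluster": "cluste", then "ustecl".
(Check on "painter": → "painte" → "intepa" ✓)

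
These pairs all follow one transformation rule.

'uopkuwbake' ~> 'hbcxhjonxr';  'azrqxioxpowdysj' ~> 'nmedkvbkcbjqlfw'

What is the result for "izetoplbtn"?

vmrgbcyoga

The transformation: shift every letter 13 places forward in the alphabet (wrapping around) — i.e. ROT13.
For "izetoplbtn" the result is "vmrgbcyoga".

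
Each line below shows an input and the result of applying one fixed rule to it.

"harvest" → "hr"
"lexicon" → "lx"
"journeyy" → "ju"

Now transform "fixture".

Looking at the pairs, the operation is to keep every other character starting from the first (positions 1st, 3rd, 5th, ...), then delete the last 2 characters.
"fixture" → "fxue" → "fx".

fx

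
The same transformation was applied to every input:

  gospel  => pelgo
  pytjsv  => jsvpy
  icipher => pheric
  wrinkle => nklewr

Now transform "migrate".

ratemi

The rule is to move the first 2 characters to the end (rotate left by 2), then delete the first character.
On "migrate": the first step gives "gratemi", and the second then gives "ratemi".
(Check on "wrinkle": → "inklewr" → "nklewr" ✓)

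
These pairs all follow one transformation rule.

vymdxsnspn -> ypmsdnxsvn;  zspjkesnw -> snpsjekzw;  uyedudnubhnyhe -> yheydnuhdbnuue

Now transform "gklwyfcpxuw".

The pattern: take characters alternately from the front and the back (1st, last, 2nd, 2nd-last, ...), then move the first 2 characters to the end (rotate left by 2).
For "gklwyfcpxuw", step one produces "gwkulxwpycf"; step two turns that into "kulxwpycfgw".

kulxwpycfgw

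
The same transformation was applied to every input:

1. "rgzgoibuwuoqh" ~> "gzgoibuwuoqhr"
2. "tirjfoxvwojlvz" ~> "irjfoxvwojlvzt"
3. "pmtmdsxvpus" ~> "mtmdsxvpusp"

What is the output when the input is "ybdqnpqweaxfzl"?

bdqnpqweaxfzly

The transformation: move the first character to the end.
For "ybdqnpqweaxfzl" the result is "bdqnpqweaxfzly".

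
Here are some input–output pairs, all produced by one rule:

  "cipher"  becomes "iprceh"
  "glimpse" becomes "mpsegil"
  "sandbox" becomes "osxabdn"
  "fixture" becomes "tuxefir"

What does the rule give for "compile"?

mopceil

The pattern: sort the characters into alphabetical order, then move the last 3 characters to the front (rotate right by 3).
Applying both steps to "compile": "ceilmop", then "mopceil".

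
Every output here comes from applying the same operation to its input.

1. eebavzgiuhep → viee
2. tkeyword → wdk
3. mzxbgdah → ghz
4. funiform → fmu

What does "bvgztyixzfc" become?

The rule is to keep one character in every 3, starting at position 2 (positions 2nd, 5th, 8th, ...), then move the first character to the end.
"bvgztyixzfc" → "vtxc" → "txcv".

txcv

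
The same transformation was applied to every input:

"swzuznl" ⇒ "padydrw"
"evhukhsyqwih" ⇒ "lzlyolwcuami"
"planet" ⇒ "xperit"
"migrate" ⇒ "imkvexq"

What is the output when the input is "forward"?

The rule is to shift every letter 4 places forward in the alphabet (wrapping around), then swap the first and last characters.
Applying both steps to "forward": "jsvaevh", then "hsvaevj".

hsvaevj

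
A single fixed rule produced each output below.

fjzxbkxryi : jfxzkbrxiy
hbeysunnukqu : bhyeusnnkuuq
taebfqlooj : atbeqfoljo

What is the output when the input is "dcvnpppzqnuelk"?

In each case the input is transformed by: swap each adjacent pair of characters (1↔2, 3↔4, ...).
So "dcvnpppzqnuelk" becomes "cdnvppzpnqeukl".

cdnvppzpnqeukl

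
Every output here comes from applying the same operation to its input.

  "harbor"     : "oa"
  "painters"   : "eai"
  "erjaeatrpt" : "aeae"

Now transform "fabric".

The rule is to swap the front and back halves of the string, then keep only the vowels.
Working it through for "fabric": intermediate "ricfab", final "ia".

ia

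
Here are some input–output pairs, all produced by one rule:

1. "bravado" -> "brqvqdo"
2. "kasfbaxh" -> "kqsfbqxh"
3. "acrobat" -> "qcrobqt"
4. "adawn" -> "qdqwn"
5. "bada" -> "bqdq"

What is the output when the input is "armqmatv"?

qrmqmqtv

Looking at the pairs, the operation is to replace every "a" with "q".
For "armqmatv" the result is "qrmqmqtv".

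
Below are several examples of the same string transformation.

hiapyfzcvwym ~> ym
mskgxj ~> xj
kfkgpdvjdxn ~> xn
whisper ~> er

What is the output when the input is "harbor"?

or

The transformation: keep only the last 2 characters.
So "harbor" becomes "or".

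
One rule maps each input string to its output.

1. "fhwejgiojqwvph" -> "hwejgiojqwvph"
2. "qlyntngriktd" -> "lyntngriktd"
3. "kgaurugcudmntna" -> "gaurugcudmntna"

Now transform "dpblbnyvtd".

pblbnyvtd

The transformation: delete the first character.
For "dpblbnyvtd" the result is "pblbnyvtd".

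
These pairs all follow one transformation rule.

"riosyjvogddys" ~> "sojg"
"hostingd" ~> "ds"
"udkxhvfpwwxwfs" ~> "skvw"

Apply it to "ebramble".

er

Looking at the pairs, the operation is to move the last 3 characters to the front (rotate right by 3), then keep one character in every 3, starting at position 3 (positions 3rd, 6th, 9th, ...).
On "ebramble": the first step gives "bleebram", and the second then gives "er".
(Check on "hostingd": → "ngdhosti" → "ds" ✓)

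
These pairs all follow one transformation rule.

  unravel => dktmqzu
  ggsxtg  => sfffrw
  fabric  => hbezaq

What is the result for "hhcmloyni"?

mhggblknx

Each output is the input with this applied: shift every letter 1 place backward in the alphabet (wrapping around), then move the last 2 characters to the front (rotate right by 2).
"hhcmloyni" → "ggblknxmh" → "mhggblknx".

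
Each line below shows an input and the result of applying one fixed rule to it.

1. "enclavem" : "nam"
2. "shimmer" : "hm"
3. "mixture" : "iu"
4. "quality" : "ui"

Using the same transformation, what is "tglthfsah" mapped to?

Rule — keep one character in every 3, starting at position 2 (positions 2nd, 5th, 8th, ...).
Applying that to "tglthfsah" gives "gha".

gha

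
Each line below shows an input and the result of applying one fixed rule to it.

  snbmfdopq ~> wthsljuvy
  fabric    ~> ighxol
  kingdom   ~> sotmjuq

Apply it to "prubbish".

nxahhoyv

In each case the input is transformed by: swap the first and last characters, then shift every letter 6 places forward in the alphabet (wrapping around).
On "prubbish": the first step gives "hrubbisp", and the second then gives "nxahhoyv".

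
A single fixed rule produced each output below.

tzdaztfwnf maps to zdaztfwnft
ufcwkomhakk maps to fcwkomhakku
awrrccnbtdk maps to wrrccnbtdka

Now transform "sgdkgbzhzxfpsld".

What's happening: move the first character to the end.
Applying that to "sgdkgbzhzxfpsld" gives "gdkgbzhzxfpslds".

gdkgbzhzxfpslds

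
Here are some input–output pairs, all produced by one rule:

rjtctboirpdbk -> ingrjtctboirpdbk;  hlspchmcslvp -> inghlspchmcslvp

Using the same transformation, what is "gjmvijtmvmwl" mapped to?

In each case the input is transformed by: prepend "ing".
Doing the same to "gjmvijtmvmwl": "inggjmvijtmvmwl".

inggjmvijtmvmwl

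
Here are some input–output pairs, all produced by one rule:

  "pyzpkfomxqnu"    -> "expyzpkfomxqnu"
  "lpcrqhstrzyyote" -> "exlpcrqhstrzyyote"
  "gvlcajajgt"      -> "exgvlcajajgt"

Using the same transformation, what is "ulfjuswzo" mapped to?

Each output is the input with this applied: prepend "ex".
Applying that to "ulfjuswzo" gives "exulfjuswzo".

exulfjuswzo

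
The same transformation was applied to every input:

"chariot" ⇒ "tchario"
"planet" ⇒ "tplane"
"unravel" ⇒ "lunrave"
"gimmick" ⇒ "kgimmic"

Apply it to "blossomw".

The rule is to move the last character to the front.
On "blossomw" that produces "wblossom".

wblossom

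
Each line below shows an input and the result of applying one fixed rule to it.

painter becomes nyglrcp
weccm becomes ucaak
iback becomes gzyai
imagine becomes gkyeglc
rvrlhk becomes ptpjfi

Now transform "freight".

The rule is to shift every letter 2 places backward in the alphabet (wrapping around).
Applying that to "freight" gives "dpcgefr".

dpcgefr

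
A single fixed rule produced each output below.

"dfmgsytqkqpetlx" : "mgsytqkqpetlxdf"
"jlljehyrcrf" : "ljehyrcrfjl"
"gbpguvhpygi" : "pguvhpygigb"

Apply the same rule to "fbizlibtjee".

Looking at the pairs, the operation is to move the first 2 characters to the end (rotate left by 2).
On "fbizlibtjee" that produces "izlibtjeefb".

izlibtjeefb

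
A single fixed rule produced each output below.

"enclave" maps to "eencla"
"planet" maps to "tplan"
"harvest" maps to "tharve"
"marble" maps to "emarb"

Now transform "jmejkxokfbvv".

vjmejkxokfb

Rule — move the last 2 characters to the front (rotate right by 2), then delete the first character.
For "jmejkxokfbvv", step one produces "vvjmejkxokfb"; step two turns that into "vjmejkxokfb".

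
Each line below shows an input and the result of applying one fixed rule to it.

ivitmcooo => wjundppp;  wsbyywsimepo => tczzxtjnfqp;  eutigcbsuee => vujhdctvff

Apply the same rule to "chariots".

ibsjput

Looking at the pairs, the operation is to shift every letter 1 place forward in the alphabet (wrapping around), then delete the first character.
For "chariots" the result is "ibsjput".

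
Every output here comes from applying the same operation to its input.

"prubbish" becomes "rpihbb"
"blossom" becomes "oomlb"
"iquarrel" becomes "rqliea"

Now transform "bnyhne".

Each output is the input with this applied: sort the characters into reverse alphabetical order, then delete the first 2 characters.
Starting from "bnyhne": after the first operation, "ynnheb"; after the second, "nheb".

nheb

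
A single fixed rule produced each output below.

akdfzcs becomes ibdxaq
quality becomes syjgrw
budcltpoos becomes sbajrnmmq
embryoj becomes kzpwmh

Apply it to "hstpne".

The pattern: shift every letter 2 places backward in the alphabet (wrapping around), then delete the first character.
"hstpne" → "fqrnlc" → "qrnlc".

qrnlc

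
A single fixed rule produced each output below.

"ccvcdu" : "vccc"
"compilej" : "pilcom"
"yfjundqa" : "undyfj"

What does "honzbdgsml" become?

Looking at the pairs, the operation is to delete the last 2 characters, then swap the front and back halves of the string.
For "honzbdgsml", step one produces "honzbdgs"; step two turns that into "bdgshonz".

bdgshonz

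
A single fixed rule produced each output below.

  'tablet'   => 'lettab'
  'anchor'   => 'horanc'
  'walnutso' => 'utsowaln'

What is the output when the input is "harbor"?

Each output is the input with this applied: swap the front and back halves of the string.
Doing the same to "harbor": "borhar".

borhar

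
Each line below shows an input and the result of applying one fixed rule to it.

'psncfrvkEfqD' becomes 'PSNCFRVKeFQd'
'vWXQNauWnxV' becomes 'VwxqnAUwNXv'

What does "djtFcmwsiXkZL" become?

What's happening: flip the case of every letter.
"djtFcmwsiXkZL" → "DJTfCMWSIxKzl".

DJTfCMWSIxKzl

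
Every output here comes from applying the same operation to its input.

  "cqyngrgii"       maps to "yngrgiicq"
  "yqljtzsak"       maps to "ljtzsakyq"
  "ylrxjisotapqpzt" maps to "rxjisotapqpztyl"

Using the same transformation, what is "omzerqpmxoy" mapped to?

zerqpmxoyom

The pattern: move the first 2 characters to the end (rotate left by 2).
So "omzerqpmxoy" becomes "zerqpmxoyom".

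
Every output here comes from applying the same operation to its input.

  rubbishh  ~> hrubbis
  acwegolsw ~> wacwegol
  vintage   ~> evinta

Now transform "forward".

dforwa

The pattern: move the last 2 characters to the front (rotate right by 2), then delete the first character.
On "forward": the first step gives "rdforwa", and the second then gives "dforwa".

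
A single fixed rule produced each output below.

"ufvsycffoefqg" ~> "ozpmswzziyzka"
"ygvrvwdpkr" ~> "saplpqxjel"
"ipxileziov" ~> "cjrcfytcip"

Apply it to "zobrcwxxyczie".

tivlwqrrswtcy

Rule — shift every letter 6 places backward in the alphabet (wrapping around).
So "zobrcwxxyczie" becomes "tivlwqrrswtcy".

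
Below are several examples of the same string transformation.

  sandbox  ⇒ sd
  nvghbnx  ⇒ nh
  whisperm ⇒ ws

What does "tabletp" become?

The rule is to move the last 2 characters to the front (rotate right by 2), then keep one character in every 3, starting at position 3 (positions 3rd, 6th, 9th, ...).
"tabletp" → "tptable" → "tl".

tl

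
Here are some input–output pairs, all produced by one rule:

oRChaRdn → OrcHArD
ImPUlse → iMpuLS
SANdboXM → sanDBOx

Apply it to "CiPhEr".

The pattern: flip the case of every letter, then delete the last character.
Working it through for "CiPhEr": intermediate "cIpHeR", final "cIpHe".
(Check on "SANdboXM": → "sanDBOxm" → "sanDBOx" ✓)

cIpHe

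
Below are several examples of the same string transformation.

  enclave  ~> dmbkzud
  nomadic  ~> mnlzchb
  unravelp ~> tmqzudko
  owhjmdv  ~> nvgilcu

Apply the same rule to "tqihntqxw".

sphgmspwv

Each output is the input with this applied: shift every letter 1 place backward in the alphabet (wrapping around).
Doing the same to "tqihntqxw": "sphgmspwv".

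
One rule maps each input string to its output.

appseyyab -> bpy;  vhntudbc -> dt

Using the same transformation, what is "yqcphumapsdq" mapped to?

dpqy

In each case the input is transformed by: sort the characters into alphabetical order, then keep one character in every 3, starting at position 3 (positions 3rd, 6th, 9th, ...).
"yqcphumapsdq" → "acdhmppqqsuy" → "dpqy".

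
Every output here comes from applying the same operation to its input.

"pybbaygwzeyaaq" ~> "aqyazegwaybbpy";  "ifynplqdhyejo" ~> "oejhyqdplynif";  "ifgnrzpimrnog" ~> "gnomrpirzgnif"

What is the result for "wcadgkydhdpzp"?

ppzhdydgkadwc

Rule — swap each adjacent pair of characters (1↔2, 3↔4, ...), then reverse the string.
On "wcadgkydhdpzp": the first step gives "cwdakgdydhzpp", and the second then gives "ppzhdydgkadwc".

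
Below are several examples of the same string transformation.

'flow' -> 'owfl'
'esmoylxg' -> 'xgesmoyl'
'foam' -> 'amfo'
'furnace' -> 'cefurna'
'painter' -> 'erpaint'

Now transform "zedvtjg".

What's happening: move the last 2 characters to the front (rotate right by 2).
Doing the same to "zedvtjg": "jgzedvt".

jgzedvt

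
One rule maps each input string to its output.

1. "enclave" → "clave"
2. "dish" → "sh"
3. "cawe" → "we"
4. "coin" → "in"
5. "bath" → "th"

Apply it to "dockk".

The rule is to delete the first 2 characters.
On "dockk" that produces "ckk".

ckk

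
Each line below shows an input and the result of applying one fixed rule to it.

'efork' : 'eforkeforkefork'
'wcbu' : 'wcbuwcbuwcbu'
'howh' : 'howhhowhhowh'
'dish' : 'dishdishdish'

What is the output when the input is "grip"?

gripgripgrip

Rule — write the whole string 3 times in a row.
So "grip" becomes "gripgripgrip".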